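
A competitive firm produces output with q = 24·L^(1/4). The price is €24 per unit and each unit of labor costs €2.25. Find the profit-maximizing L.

MP_L = (1/4)·24·L^(-3/4) = 6·L^(-3/4).
Profit maximization for a price taker requires P·MP_L = w: 24·6·L^(-3/4) = 2.25.
So L^(-3/4) = 0.015625, which gives L = 256.

L* = 256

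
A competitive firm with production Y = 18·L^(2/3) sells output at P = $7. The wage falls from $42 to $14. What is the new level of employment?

L* = 216

From P·MP_L = w with MP_L = 12·L^(-1/3), the labor demand is L(w) = (84/w)^(3).
At w = 42: L = 8. At w = 14: L = 216.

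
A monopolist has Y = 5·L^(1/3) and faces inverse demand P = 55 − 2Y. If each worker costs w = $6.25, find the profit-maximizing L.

Marginal revenue from the inverse demand is MR = 55 − 4Y.
The marginal product is MP_L = (5/3)·L^(-2/3).
A monopolist hires until marginal revenue product equals the wage: MR·MP_L = w.
At L, Y = 5·L^(1/3). Substituting and solving: (55 − 20·L^(1/3))·(5/3)·L^(-2/3) = 6.25 gives L = 8.

L* = 8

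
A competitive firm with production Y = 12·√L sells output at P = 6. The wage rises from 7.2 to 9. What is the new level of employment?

From P·MP_L = w with MP_L = 6·L^(-1/2), the labor demand is L(w) = (36/w)^(2).
At w = 7.2: L = 25. At w = 9: L = 16.

L* = 16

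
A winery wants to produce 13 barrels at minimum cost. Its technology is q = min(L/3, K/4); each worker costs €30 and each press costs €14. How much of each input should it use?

With a fixed-proportions technology, the cost-minimizing bundle uses no slack in either input: L/3 = K/4 = q.
So L = 3·13 = 39 and K = 4·13 = 52.

L* = 39, K* = 52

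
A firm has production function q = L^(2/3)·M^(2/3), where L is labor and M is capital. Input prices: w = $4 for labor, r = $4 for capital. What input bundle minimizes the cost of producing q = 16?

Cost minimization requires the marginal rate of technical substitution to equal the input-price ratio: MP_L/MP_M = w/r.
Here MP_L/MP_M = (2/3)·(M/L)/(2/3) = (M/L). Setting this equal to 4/4 = 1 gives M = L.
Substituting into q = 16: L^(2/3)·(L)^(2/3) = 16.
Solving, L = 8 and M = 8.

L* = 8, M* = 8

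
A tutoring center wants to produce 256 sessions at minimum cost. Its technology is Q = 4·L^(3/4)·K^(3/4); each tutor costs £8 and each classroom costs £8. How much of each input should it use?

Cost minimization requires the marginal rate of technical substitution to equal the input-price ratio: MP_L/MP_K = w/r.
Here MP_L/MP_K = (3/4)·(K/L)/(3/4) = (K/L). Setting this equal to 8/8 = 1 gives K = L.
Substituting into Q = 256: 4·L^(3/4)·(L)^(3/4) = 256.
Solving, L = 16 and K = 16.

L* = 16, K* = 16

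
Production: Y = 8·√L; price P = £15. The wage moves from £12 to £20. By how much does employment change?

From P·MP_L = w with MP_L = 4·L^(-1/2), the labor demand is L(w) = (60/w)^(2).
At w = 12: L = 25. At w = 20: L = 9.
ΔL = 9 − 25 = -16.

ΔL = -16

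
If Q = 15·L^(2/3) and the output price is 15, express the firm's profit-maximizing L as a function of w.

L(w) = 3375000/w³

MP_L = (2/3)·15·L^(-1/3) = 10·L^(-1/3).
Setting P·MP_L = w: 150·L^(-1/3) = w.
Solving for L: L^(-1/3) = w/150, so L = (150/w)^(3).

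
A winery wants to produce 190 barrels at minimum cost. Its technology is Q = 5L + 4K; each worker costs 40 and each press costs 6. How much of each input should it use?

The inputs are perfect substitutes, so the firm uses whichever has the lower cost per unit of output.
Cost per unit of output via L is w/5 = 8; via K it is r/4 = 1.5. K is cheaper.
Producing Q = 190 with K alone: L = 0, K = 47.5.

L* = 0, K* = 47.5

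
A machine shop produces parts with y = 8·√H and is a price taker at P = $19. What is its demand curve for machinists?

H(w) = 5776/w²

MP_H = (1/2)·8·H^(-1/2) = 4·H^(-1/2).
Setting P·MP_H = w: 76·H^(-1/2) = w.
Solving for H: H^(-1/2) = w/76, so H = (76/w)^(2).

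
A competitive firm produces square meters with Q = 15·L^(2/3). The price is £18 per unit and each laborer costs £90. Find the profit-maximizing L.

MP_L = (2/3)·15·L^(-1/3) = 10·L^(-1/3).
Profit maximization for a price taker requires P·MP_L = w: 18·10·L^(-1/3) = 90.
So L^(-1/3) = 0.5, which gives L = 8.

L* = 8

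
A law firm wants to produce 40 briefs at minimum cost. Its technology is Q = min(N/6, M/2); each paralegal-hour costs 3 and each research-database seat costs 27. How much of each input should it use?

N* = 240, M* = 80

With a fixed-proportions technology, the cost-minimizing bundle uses no slack in either input: N/6 = M/2 = Q.
So N = 6·40 = 240 and M = 2·40 = 80.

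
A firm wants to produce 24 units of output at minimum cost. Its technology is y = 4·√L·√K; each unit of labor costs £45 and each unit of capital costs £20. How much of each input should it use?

Cost minimization requires the marginal rate of technical substitution to equal the input-price ratio: MP_L/MP_K = w/r.
Here MP_L/MP_K = (1/2)·(K/L)/(1/2) = (K/L). Setting this equal to 45/20 = 2.25 gives K = 2.25L.
Substituting into y = 24: 4·L^(1/2)·(2.25L)^(1/2) = 24.
Solving, L = 4 and K = 9.

L* = 4, K* = 9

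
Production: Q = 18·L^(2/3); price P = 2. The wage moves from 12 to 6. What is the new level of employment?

L* = 64

From P·MP_L = w with MP_L = 12·L^(-1/3), the labor demand is L(w) = (24/w)^(3).
At w = 12: L = 8. At w = 6: L = 64.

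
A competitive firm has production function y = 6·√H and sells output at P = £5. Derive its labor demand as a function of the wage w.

H(w) = 225/w²

MP_H = (1/2)·6·H^(-1/2) = 3·H^(-1/2).
Setting P·MP_H = w: 15·H^(-1/2) = w.
Solving for H: H^(-1/2) = w/15, so H = (15/w)^(2).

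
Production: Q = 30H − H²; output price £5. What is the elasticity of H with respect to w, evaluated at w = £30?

From P·MP_H = w with MP_H = 30 − 2H, labor demand is H(w) = (30 − w/5)/2.
dH/dw = −1/(10) = -0.1.
At w = 30, H = 12, so ε = (dH/dw)·(w/H) = (-0.1)·(30/12) = -0.25.

ε = -0.25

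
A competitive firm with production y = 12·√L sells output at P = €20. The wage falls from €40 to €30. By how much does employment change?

From P·MP_L = w with MP_L = 6·L^(-1/2), the labor demand is L(w) = (120/w)^(2).
At w = 40: L = 9. At w = 30: L = 16.
ΔL = 16 − 9 = 7.

ΔL = 7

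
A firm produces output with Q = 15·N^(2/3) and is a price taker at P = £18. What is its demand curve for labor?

MP_N = (2/3)·15·N^(-1/3) = 10·N^(-1/3).
Setting P·MP_N = w: 180·N^(-1/3) = w.
Solving for N: N^(-1/3) = w/180, so N = (180/w)^(3).

N(w) = 5832000/w³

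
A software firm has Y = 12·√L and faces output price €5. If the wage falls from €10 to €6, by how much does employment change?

ΔL = 16

From P·MP_L = w with MP_L = 6·L^(-1/2), the labor demand is L(w) = (30/w)^(2).
At w = 10: L = 9. At w = 6: L = 25.
ΔL = 25 − 9 = 16.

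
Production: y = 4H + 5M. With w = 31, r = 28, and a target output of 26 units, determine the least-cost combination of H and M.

The inputs are perfect substitutes, so the firm uses whichever has the lower cost per unit of output.
Cost per unit of output via H is w/4 = 7.75; via M it is r/5 = 5.6. M is cheaper.
Producing y = 26 with M alone: H = 0, M = 5.2.

H* = 0, M* = 5.2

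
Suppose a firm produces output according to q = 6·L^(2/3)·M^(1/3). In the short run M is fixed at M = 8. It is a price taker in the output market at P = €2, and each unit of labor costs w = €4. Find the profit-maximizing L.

L* = 64

With M = 8, MP_L = (2/3)·6·L^(-1/3)·8^(1/3) = 8·L^(-1/3).
Profit maximization for a price taker requires P·MP_L = w: 2·8·L^(-1/3) = 4.
So L^(-1/3) = 0.25, which gives L = 64.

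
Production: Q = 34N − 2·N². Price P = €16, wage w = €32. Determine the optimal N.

N* = 8

The marginal product of N is MP_N = 34 − 4N.
A price-taking firm hires until the value of the marginal product equals the wage: P·MP_N = w, so 16·(34 − 4N) = 32.
Then 34 − 4N = 2, giving N = 8.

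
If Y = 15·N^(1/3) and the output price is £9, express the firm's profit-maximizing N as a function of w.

MP_N = (1/3)·15·N^(-2/3) = 5·N^(-2/3).
Setting P·MP_N = w: 45·N^(-2/3) = w.
Solving for N: N^(-2/3) = w/45, so N = (45/w)^(3/2).

N(w) = (45/w)^(3/2)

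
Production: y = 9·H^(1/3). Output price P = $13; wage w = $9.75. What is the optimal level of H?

H* = 8

MP_H = (1/3)·9·H^(-2/3) = 3·H^(-2/3).
Profit maximization for a price taker requires P·MP_H = w: 13·3·H^(-2/3) = 9.75.
So H^(-2/3) = 0.25, which gives H = 8.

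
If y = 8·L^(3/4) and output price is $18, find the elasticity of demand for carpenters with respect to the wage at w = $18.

MP_L = (3/4)·8·L^(-1/4), so P·MP_L = w gives 108·L^(-1/4) = w.
Solving, L(w) = (108/w)^(4). This is a constant-elasticity form: L ∝ w^(−4), so ε = −4.

ε = -4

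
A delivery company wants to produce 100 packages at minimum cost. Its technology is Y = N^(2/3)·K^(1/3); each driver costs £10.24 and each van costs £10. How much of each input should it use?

Cost minimization requires the marginal rate of technical substitution to equal the input-price ratio: MP_N/MP_K = w/r.
Here MP_N/MP_K = (2/3)·(K/N)/(1/3) = 2·(K/N). Setting this equal to 10.24/10 = 1.024 gives K = 0.512N.
Substituting into Y = 100: N^(2/3)·(0.512N)^(1/3) = 100.
Solving, N = 125 and K = 64.

N* = 125, K* = 64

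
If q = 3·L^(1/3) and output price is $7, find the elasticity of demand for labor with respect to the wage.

MP_L = (1/3)·3·L^(-2/3), so P·MP_L = w gives 7·L^(-2/3) = w.
Solving, L(w) = (7/w)^(3/2). This is a constant-elasticity form: L ∝ w^(−3/2), so ε = −3/2.

ε = -1.5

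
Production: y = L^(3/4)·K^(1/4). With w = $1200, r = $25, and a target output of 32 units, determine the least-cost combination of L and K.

Cost minimization requires the marginal rate of technical substitution to equal the input-price ratio: MP_L/MP_K = w/r.
Here MP_L/MP_K = (3/4)·(K/L)/(1/4) = 3·(K/L). Setting this equal to 1200/25 = 48 gives K = 16L.
Substituting into y = 32: L^(3/4)·(16L)^(1/4) = 32.
Solving, L = 16 and K = 256.

L* = 16, K* = 256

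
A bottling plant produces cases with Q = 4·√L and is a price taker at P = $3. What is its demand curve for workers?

MP_L = (1/2)·4·L^(-1/2) = 2·L^(-1/2).
Setting P·MP_L = w: 6·L^(-1/2) = w.
Solving for L: L^(-1/2) = w/6, so L = (6/w)^(2).

L(w) = 36/w²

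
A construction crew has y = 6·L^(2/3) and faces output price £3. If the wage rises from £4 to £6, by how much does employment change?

From P·MP_L = w with MP_L = 4·L^(-1/3), the labor demand is L(w) = (12/w)^(3).
At w = 4: L = 27. At w = 6: L = 8.
ΔL = 8 − 27 = -19.

ΔL = -19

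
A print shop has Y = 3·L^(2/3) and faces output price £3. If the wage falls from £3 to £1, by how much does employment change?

From P·MP_L = w with MP_L = 2·L^(-1/3), the labor demand is L(w) = (6/w)^(3).
At w = 3: L = 8. At w = 1: L = 216.
ΔL = 216 − 8 = 208.

ΔL = 208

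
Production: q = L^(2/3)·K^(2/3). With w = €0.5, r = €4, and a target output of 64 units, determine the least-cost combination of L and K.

L* = 64, K* = 8

Cost minimization requires the marginal rate of technical substitution to equal the input-price ratio: MP_L/MP_K = w/r.
Here MP_L/MP_K = (2/3)·(K/L)/(2/3) = (K/L). Setting this equal to 0.5/4 = 0.125 gives K = 0.125L.
Substituting into q = 64: L^(2/3)·(0.125L)^(2/3) = 64.
Solving, L = 64 and K = 8.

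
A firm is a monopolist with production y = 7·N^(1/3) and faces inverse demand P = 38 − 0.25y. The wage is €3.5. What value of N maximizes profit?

N* = 64

Marginal revenue from the inverse demand is MR = 38 − 0.5y.
The marginal product is MP_N = (7/3)·N^(-2/3).
A monopolist hires until marginal revenue product equals the wage: MR·MP_N = w.
At N, y = 7·N^(1/3). Substituting and solving: (38 − 3.5·N^(1/3))·(7/3)·N^(-2/3) = 3.5 gives N = 64.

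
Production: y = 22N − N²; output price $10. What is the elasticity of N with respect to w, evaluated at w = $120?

ε = -1.2

From P·MP_N = w with MP_N = 22 − 2N, labor demand is N(w) = (22 − w/10)/2.
dN/dw = −1/(20) = -0.05.
At w = 120, N = 5, so ε = (dN/dw)·(w/N) = (-0.05)·(120/5) = -1.2.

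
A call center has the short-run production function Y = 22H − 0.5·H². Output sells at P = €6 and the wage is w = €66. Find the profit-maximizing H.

H* = 11

The marginal product of H is MP_H = 22 − H.
A price-taking firm hires until the value of the marginal product equals the wage: P·MP_H = w, so 6·(22 − H) = 66.
Then 22 − H = 11, giving H = 11.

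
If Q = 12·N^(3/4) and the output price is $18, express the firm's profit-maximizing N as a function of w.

MP_N = (3/4)·12·N^(-1/4) = 9·N^(-1/4).
Setting P·MP_N = w: 162·N^(-1/4) = w.
Solving for N: N^(-1/4) = w/162, so N = (162/w)^(4).

N(w) = (162/w)^(4)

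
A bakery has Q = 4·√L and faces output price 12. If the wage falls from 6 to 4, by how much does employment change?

ΔL = 20

From P·MP_L = w with MP_L = 2·L^(-1/2), the labor demand is L(w) = (24/w)^(2).
At w = 6: L = 16. At w = 4: L = 36.
ΔL = 36 − 16 = 20.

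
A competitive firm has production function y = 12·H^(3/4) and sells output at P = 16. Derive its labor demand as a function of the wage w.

MP_H = (3/4)·12·H^(-1/4) = 9·H^(-1/4).
Setting P·MP_H = w: 144·H^(-1/4) = w.
Solving for H: H^(-1/4) = w/144, so H = (144/w)^(4).

H(w) = (144/w)^(4)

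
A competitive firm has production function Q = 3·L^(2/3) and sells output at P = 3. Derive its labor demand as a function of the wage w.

L(w) = 216/w³

MP_L = (2/3)·3·L^(-1/3) = 2·L^(-1/3).
Setting P·MP_L = w: 6·L^(-1/3) = w.
Solving for L: L^(-1/3) = w/6, so L = (6/w)^(3).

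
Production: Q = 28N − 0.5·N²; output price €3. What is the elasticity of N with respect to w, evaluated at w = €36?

ε = -0.75

From P·MP_N = w with MP_N = 28 − N, labor demand is N(w) = 28 − w/3.
dN/dw = −1/(3) = -1/3.
At w = 36, N = 16, so ε = (dN/dw)·(w/N) = (-1/3)·(36/16) = -0.75.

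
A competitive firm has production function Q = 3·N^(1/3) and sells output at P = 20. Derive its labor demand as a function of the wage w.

N(w) = (20/w)^(3/2)

MP_N = (1/3)·3·N^(-2/3) = N^(-2/3).
Setting P·MP_N = w: 20·N^(-2/3) = w.
Solving for N: N^(-2/3) = w/20, so N = (20/w)^(3/2).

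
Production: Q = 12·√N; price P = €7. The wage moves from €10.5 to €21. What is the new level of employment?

From P·MP_N = w with MP_N = 6·N^(-1/2), the labor demand is N(w) = (42/w)^(2).
At w = 10.5: N = 16. At w = 21: N = 4.

N* = 4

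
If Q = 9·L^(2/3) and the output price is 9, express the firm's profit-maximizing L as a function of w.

L(w) = 157464/w³

MP_L = (2/3)·9·L^(-1/3) = 6·L^(-1/3).
Setting P·MP_L = w: 54·L^(-1/3) = w.
Solving for L: L^(-1/3) = w/54, so L = (54/w)^(3).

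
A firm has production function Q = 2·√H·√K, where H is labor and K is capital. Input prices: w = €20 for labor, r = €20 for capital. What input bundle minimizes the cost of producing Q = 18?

Cost minimization requires the marginal rate of technical substitution to equal the input-price ratio: MP_H/MP_K = w/r.
Here MP_H/MP_K = (1/2)·(K/H)/(1/2) = (K/H). Setting this equal to 20/20 = 1 gives K = H.
Substituting into Q = 18: 2·H^(1/2)·(H)^(1/2) = 18.
Solving, H = 9 and K = 9.

H* = 9, K* = 9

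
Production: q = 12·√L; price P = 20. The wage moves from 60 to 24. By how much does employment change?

ΔL = 21

From P·MP_L = w with MP_L = 6·L^(-1/2), the labor demand is L(w) = (120/w)^(2).
At w = 60: L = 4. At w = 24: L = 25.
ΔL = 25 − 4 = 21.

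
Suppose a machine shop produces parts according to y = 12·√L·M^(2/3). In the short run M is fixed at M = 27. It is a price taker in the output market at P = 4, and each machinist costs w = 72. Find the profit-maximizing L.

L* = 9

With M = 27, MP_L = (1/2)·12·L^(-1/2)·27^(2/3) = 54·L^(-1/2).
Profit maximization for a price taker requires P·MP_L = w: 4·54·L^(-1/2) = 72.
So L^(-1/2) = 1/3, which gives L = 9.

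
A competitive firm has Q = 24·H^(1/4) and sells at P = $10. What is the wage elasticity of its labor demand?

ε = -4/3

MP_H = (1/4)·24·H^(-3/4), so P·MP_H = w gives 60·H^(-3/4) = w.
Solving, H(w) = (60/w)^(4/3). This is a constant-elasticity form: H ∝ w^(−4/3), so ε = −4/3.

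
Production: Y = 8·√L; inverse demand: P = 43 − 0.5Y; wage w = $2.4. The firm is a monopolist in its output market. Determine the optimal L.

L* = 25

Marginal revenue from the inverse demand is MR = 43 − Y.
The marginal product is MP_L = 4·L^(-1/2).
A monopolist hires until marginal revenue product equals the wage: MR·MP_L = w.
At L, Y = 8·√L. Substituting and solving: (43 − 8·√L)·4·L^(-1/2) = 2.4 gives L = 25.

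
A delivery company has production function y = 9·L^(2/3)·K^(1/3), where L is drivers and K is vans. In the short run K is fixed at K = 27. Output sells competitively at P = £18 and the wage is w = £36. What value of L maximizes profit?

With K = 27, MP_L = (2/3)·9·L^(-1/3)·27^(1/3) = 18·L^(-1/3).
Profit maximization for a price taker requires P·MP_L = w: 18·18·L^(-1/3) = 36.
So L^(-1/3) = 1/9, which gives L = 729.

L* = 729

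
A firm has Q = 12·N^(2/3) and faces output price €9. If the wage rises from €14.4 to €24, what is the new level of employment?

N* = 27

From P·MP_N = w with MP_N = 8·N^(-1/3), the labor demand is N(w) = (72/w)^(3).
At w = 14.4: N = 125. At w = 24: N = 27.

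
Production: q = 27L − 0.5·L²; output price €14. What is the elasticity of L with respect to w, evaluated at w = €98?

From P·MP_L = w with MP_L = 27 − L, labor demand is L(w) = 27 − w/14.
dL/dw = −1/(14) = -1/14.
At w = 98, L = 20, so ε = (dL/dw)·(w/L) = (-1/14)·(98/20) = -0.35.

ε = -0.35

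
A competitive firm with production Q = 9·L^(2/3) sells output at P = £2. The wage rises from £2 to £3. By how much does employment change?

From P·MP_L = w with MP_L = 6·L^(-1/3), the labor demand is L(w) = (12/w)^(3).
At w = 2: L = 216. At w = 3: L = 64.
ΔL = 64 − 216 = -152.

ΔL = -152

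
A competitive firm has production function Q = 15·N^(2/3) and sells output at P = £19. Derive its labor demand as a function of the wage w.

N(w) = 6859000/w³

MP_N = (2/3)·15·N^(-1/3) = 10·N^(-1/3).
Setting P·MP_N = w: 190·N^(-1/3) = w.
Solving for N: N^(-1/3) = w/190, so N = (190/w)^(3).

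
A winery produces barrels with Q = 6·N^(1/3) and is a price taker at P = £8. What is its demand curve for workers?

N(w) = (16/w)^(3/2)

MP_N = (1/3)·6·N^(-2/3) = 2·N^(-2/3).
Setting P·MP_N = w: 16·N^(-2/3) = w.
Solving for N: N^(-2/3) = w/16, so N = (16/w)^(3/2).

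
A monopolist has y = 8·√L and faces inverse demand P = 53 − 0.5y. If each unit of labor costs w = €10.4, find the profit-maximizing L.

Marginal revenue from the inverse demand is MR = 53 − y.
The marginal product is MP_L = 4·L^(-1/2).
A monopolist hires until marginal revenue product equals the wage: MR·MP_L = w.
At L, y = 8·√L. Substituting and solving: (53 − 8·√L)·4·L^(-1/2) = 10.4 gives L = 25.

L* = 25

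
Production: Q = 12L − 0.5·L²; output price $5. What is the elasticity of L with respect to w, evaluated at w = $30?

From P·MP_L = w with MP_L = 12 − L, labor demand is L(w) = 12 − w/5.
dL/dw = −1/(5) = -0.2.
At w = 30, L = 6, so ε = (dL/dw)·(w/L) = (-0.2)·(30/6) = -1.

ε = -1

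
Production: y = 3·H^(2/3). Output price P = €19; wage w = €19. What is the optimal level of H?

MP_H = (2/3)·3·H^(-1/3) = 2·H^(-1/3).
Profit maximization for a price taker requires P·MP_H = w: 19·2·H^(-1/3) = 19.
So H^(-1/3) = 0.5, which gives H = 8.

H* = 8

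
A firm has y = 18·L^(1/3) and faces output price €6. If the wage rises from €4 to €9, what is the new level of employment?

L* = 8

From P·MP_L = w with MP_L = 6·L^(-2/3), the labor demand is L(w) = (36/w)^(3/2).
At w = 4: L = 27. At w = 9: L = 8.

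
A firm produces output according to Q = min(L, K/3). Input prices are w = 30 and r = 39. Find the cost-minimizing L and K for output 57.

L* = 57, K* = 171

With a fixed-proportions technology, the cost-minimizing bundle uses no slack in either input: L = K/3 = Q.
So L = 57 and K = 3·57 = 171.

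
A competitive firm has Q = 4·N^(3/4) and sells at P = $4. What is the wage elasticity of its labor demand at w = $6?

ε = -4

MP_N = (3/4)·4·N^(-1/4), so P·MP_N = w gives 12·N^(-1/4) = w.
Solving, N(w) = (12/w)^(4). This is a constant-elasticity form: N ∝ w^(−4), so ε = −4.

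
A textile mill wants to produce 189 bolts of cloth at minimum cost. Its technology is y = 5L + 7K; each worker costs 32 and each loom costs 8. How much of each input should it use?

The inputs are perfect substitutes, so the firm uses whichever has the lower cost per unit of output.
Cost per unit of output via L is w/5 = 6.4; via K it is r/7 = 8/7. K is cheaper.
Producing y = 189 with K alone: L = 0, K = 27.

L* = 0, K* = 27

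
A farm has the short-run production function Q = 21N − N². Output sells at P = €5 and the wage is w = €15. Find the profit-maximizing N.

N* = 9

The marginal product of N is MP_N = 21 − 2N.
A price-taking firm hires until the value of the marginal product equals the wage: P·MP_N = w, so 5·(21 − 2N) = 15.
Then 21 − 2N = 3, giving N = 9.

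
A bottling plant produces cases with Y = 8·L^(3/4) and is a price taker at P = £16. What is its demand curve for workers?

MP_L = (3/4)·8·L^(-1/4) = 6·L^(-1/4).
Setting P·MP_L = w: 96·L^(-1/4) = w.
Solving for L: L^(-1/4) = w/96, so L = (96/w)^(4).

L(w) = (96/w)^(4)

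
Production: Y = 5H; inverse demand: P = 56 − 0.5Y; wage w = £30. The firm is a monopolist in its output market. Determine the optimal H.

H* = 10

Marginal revenue from the inverse demand is MR = 56 − Y.
The marginal product is MP_H = 5.
A monopolist hires until marginal revenue product equals the wage: MR·MP_H = w.
(56 − 5H)·5 = 30, so H = 10.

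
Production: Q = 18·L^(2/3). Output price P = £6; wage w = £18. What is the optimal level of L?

MP_L = (2/3)·18·L^(-1/3) = 12·L^(-1/3).
Profit maximization for a price taker requires P·MP_L = w: 6·12·L^(-1/3) = 18.
So L^(-1/3) = 0.25, which gives L = 64.

L* = 64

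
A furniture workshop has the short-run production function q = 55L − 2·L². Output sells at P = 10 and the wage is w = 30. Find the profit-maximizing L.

L* = 13

The marginal product of L is MP_L = 55 − 4L.
A price-taking firm hires until the value of the marginal product equals the wage: P·MP_L = w, so 10·(55 − 4L) = 30.
Then 55 − 4L = 3, giving L = 13.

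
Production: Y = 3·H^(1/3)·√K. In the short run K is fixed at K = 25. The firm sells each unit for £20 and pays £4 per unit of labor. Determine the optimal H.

H* = 125

With K = 25, MP_H = (1/3)·3·H^(-2/3)·25^(1/2) = 5·H^(-2/3).
Profit maximization for a price taker requires P·MP_H = w: 20·5·H^(-2/3) = 4.
So H^(-2/3) = 0.04, which gives H = 125.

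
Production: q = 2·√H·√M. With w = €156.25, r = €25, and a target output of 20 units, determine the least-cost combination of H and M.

Cost minimization requires the marginal rate of technical substitution to equal the input-price ratio: MP_H/MP_M = w/r.
Here MP_H/MP_M = (1/2)·(M/H)/(1/2) = (M/H). Setting this equal to 156.25/25 = 6.25 gives M = 6.25H.
Substituting into q = 20: 2·H^(1/2)·(6.25H)^(1/2) = 20.
Solving, H = 4 and M = 25.

H* = 4, M* = 25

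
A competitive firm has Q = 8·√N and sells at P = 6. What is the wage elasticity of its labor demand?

MP_N = (1/2)·8·N^(-1/2), so P·MP_N = w gives 24·N^(-1/2) = w.
Solving, N(w) = (24/w)^(2). This is a constant-elasticity form: N ∝ w^(−2), so ε = −2.

ε = -2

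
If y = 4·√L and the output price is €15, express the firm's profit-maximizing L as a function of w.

MP_L = (1/2)·4·L^(-1/2) = 2·L^(-1/2).
Setting P·MP_L = w: 30·L^(-1/2) = w.
Solving for L: L^(-1/2) = w/30, so L = (30/w)^(2).

L(w) = 900/w²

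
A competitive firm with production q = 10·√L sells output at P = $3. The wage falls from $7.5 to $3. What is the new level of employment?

From P·MP_L = w with MP_L = 5·L^(-1/2), the labor demand is L(w) = (15/w)^(2).
At w = 7.5: L = 4. At w = 3: L = 25.

L* = 25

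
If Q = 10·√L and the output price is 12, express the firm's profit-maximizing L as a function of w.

L(w) = 3600/w²

MP_L = (1/2)·10·L^(-1/2) = 5·L^(-1/2).
Setting P·MP_L = w: 60·L^(-1/2) = w.
Solving for L: L^(-1/2) = w/60, so L = (60/w)^(2).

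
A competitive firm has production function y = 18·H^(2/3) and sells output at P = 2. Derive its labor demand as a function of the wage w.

MP_H = (2/3)·18·H^(-1/3) = 12·H^(-1/3).
Setting P·MP_H = w: 24·H^(-1/3) = w.
Solving for H: H^(-1/3) = w/24, so H = (24/w)^(3).

H(w) = 13824/w³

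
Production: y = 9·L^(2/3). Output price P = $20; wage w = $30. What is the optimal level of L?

L* = 64

MP_L = (2/3)·9·L^(-1/3) = 6·L^(-1/3).
Profit maximization for a price taker requires P·MP_L = w: 20·6·L^(-1/3) = 30.
So L^(-1/3) = 0.25, which gives L = 64.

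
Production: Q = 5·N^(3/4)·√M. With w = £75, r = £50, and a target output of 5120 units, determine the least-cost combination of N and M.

N* = 256, M* = 256

Cost minimization requires the marginal rate of technical substitution to equal the input-price ratio: MP_N/MP_M = w/r.
Here MP_N/MP_M = (3/4)·(M/N)/(1/2) = 1.5·(M/N). Setting this equal to 75/50 = 1.5 gives M = N.
Substituting into Q = 5120: 5·N^(3/4)·(N)^(1/2) = 5120.
Solving, N = 256 and M = 256.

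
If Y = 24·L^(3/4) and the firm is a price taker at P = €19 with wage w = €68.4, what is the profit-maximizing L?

L* = 625

MP_L = (3/4)·24·L^(-1/4) = 18·L^(-1/4).
Profit maximization for a price taker requires P·MP_L = w: 19·18·L^(-1/4) = 68.4.
So L^(-1/4) = 0.2, which gives L = 625.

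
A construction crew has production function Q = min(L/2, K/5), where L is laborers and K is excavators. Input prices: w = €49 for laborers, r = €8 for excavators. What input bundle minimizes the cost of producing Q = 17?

With a fixed-proportions technology, the cost-minimizing bundle uses no slack in either input: L/2 = K/5 = Q.
So L = 2·17 = 34 and K = 5·17 = 85.

L* = 34, K* = 85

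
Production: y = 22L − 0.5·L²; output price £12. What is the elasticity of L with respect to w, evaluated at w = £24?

From P·MP_L = w with MP_L = 22 − L, labor demand is L(w) = 22 − w/12.
dL/dw = −1/(12) = -1/12.
At w = 24, L = 20, so ε = (dL/dw)·(w/L) = (-1/12)·(24/20) = -0.1.

ε = -0.1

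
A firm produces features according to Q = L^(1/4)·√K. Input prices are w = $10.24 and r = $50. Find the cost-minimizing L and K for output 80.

Cost minimization requires the marginal rate of technical substitution to equal the input-price ratio: MP_L/MP_K = w/r.
Here MP_L/MP_K = (1/4)·(K/L)/(1/2) = 0.5·(K/L). Setting this equal to 10.24/50 = 0.2048 gives K = 0.4096L.
Substituting into Q = 80: L^(1/4)·(0.4096L)^(1/2) = 80.
Solving, L = 625 and K = 256.

L* = 625, K* = 256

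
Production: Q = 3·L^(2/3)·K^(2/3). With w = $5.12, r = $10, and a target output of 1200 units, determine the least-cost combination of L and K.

L* = 125, K* = 64

Cost minimization requires the marginal rate of technical substitution to equal the input-price ratio: MP_L/MP_K = w/r.
Here MP_L/MP_K = (2/3)·(K/L)/(2/3) = (K/L). Setting this equal to 5.12/10 = 0.512 gives K = 0.512L.
Substituting into Q = 1200: 3·L^(2/3)·(0.512L)^(2/3) = 1200.
Solving, L = 125 and K = 64.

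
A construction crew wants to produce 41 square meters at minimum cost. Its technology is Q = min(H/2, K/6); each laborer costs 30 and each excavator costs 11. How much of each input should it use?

H* = 82, K* = 246

With a fixed-proportions technology, the cost-minimizing bundle uses no slack in either input: H/2 = K/6 = Q.
So H = 2·41 = 82 and K = 6·41 = 246.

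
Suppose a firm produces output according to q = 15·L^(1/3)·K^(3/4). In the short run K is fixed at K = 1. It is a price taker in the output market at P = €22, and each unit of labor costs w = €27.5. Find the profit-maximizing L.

L* = 8

With K = 1, MP_L = (1/3)·15·L^(-2/3)·1^(3/4) = 5·L^(-2/3).
Profit maximization for a price taker requires P·MP_L = w: 22·5·L^(-2/3) = 27.5.
So L^(-2/3) = 0.25, which gives L = 8.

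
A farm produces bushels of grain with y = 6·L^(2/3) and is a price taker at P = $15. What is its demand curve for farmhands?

MP_L = (2/3)·6·L^(-1/3) = 4·L^(-1/3).
Setting P·MP_L = w: 60·L^(-1/3) = w.
Solving for L: L^(-1/3) = w/60, so L = (60/w)^(3).

L(w) = 216000/w³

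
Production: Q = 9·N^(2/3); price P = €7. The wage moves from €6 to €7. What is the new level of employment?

From P·MP_N = w with MP_N = 6·N^(-1/3), the labor demand is N(w) = (42/w)^(3).
At w = 6: N = 343. At w = 7: N = 216.

N* = 216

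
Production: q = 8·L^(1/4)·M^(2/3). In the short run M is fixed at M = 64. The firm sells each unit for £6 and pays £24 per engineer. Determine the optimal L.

L* = 16

With M = 64, MP_L = (1/4)·8·L^(-3/4)·64^(2/3) = 32·L^(-3/4).
Profit maximization for a price taker requires P·MP_L = w: 6·32·L^(-3/4) = 24.
So L^(-3/4) = 0.125, which gives L = 16.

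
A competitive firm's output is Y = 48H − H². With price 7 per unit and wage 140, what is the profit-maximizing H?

The marginal product of H is MP_H = 48 − 2H.
A price-taking firm hires until the value of the marginal product equals the wage: P·MP_H = w, so 7·(48 − 2H) = 140.
Then 48 − 2H = 20, giving H = 14.

H* = 14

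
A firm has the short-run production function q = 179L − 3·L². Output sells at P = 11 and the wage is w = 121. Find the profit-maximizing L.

The marginal product of L is MP_L = 179 − 6L.
A price-taking firm hires until the value of the marginal product equals the wage: P·MP_L = w, so 11·(179 − 6L) = 121.
Then 179 − 6L = 11, giving L = 28.

L* = 28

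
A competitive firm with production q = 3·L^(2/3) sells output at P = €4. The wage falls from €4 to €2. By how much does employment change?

From P·MP_L = w with MP_L = 2·L^(-1/3), the labor demand is L(w) = (8/w)^(3).
At w = 4: L = 8. At w = 2: L = 64.
ΔL = 64 − 8 = 56.

ΔL = 56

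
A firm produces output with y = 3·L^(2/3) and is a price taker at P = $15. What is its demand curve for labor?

MP_L = (2/3)·3·L^(-1/3) = 2·L^(-1/3).
Setting P·MP_L = w: 30·L^(-1/3) = w.
Solving for L: L^(-1/3) = w/30, so L = (30/w)^(3).

L(w) = 27000/w³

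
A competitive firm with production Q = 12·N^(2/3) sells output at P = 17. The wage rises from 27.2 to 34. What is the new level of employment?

From P·MP_N = w with MP_N = 8·N^(-1/3), the labor demand is N(w) = (136/w)^(3).
At w = 27.2: N = 125. At w = 34: N = 64.

N* = 64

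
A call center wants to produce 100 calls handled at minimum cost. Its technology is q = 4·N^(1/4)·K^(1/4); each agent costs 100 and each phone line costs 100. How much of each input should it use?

Cost minimization requires the marginal rate of technical substitution to equal the input-price ratio: MP_N/MP_K = w/r.
Here MP_N/MP_K = (1/4)·(K/N)/(1/4) = (K/N). Setting this equal to 100/100 = 1 gives K = N.
Substituting into q = 100: 4·N^(1/4)·(N)^(1/4) = 100.
Solving, N = 625 and K = 625.

N* = 625, K* = 625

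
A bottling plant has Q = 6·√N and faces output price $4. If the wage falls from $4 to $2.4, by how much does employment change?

ΔN = 16

From P·MP_N = w with MP_N = 3·N^(-1/2), the labor demand is N(w) = (12/w)^(2).
At w = 4: N = 9. At w = 2.4: N = 25.
ΔN = 25 − 9 = 16.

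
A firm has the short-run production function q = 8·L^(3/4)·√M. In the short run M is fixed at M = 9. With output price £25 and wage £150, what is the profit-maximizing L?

With M = 9, MP_L = (3/4)·8·L^(-1/4)·9^(1/2) = 18·L^(-1/4).
Profit maximization for a price taker requires P·MP_L = w: 25·18·L^(-1/4) = 150.
So L^(-1/4) = 1/3, which gives L = 81.

L* = 81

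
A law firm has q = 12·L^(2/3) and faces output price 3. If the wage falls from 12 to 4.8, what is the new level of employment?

L* = 125

From P·MP_L = w with MP_L = 8·L^(-1/3), the labor demand is L(w) = (24/w)^(3).
At w = 12: L = 8. At w = 4.8: L = 125.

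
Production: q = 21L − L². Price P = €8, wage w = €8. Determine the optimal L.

The marginal product of L is MP_L = 21 − 2L.
A price-taking firm hires until the value of the marginal product equals the wage: P·MP_L = w, so 8·(21 − 2L) = 8.
Then 21 − 2L = 1, giving L = 10.

L* = 10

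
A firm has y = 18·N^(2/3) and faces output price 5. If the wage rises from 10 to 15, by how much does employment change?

From P·MP_N = w with MP_N = 12·N^(-1/3), the labor demand is N(w) = (60/w)^(3).
At w = 10: N = 216. At w = 15: N = 64.
ΔN = 64 − 216 = -152.

ΔN = -152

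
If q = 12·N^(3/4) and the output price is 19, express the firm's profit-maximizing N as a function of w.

N(w) = (171/w)^(4)

MP_N = (3/4)·12·N^(-1/4) = 9·N^(-1/4).
Setting P·MP_N = w: 171·N^(-1/4) = w.
Solving for N: N^(-1/4) = w/171, so N = (171/w)^(4).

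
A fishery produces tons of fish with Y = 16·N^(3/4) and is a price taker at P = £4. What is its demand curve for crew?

N(w) = 5308416/w^(4)

MP_N = (3/4)·16·N^(-1/4) = 12·N^(-1/4).
Setting P·MP_N = w: 48·N^(-1/4) = w.
Solving for N: N^(-1/4) = w/48, so N = (48/w)^(4).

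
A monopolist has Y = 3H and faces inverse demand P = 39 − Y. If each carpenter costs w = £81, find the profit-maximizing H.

Marginal revenue from the inverse demand is MR = 39 − 2Y.
The marginal product is MP_H = 3.
A monopolist hires until marginal revenue product equals the wage: MR·MP_H = w.
(39 − 6H)·3 = 81, so H = 2.

H* = 2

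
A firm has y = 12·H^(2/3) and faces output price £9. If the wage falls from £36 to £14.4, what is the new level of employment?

From P·MP_H = w with MP_H = 8·H^(-1/3), the labor demand is H(w) = (72/w)^(3).
At w = 36: H = 8. At w = 14.4: H = 125.

H* = 125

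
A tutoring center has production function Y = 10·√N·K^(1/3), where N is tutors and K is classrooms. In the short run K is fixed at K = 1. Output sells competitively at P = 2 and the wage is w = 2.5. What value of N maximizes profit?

With K = 1, MP_N = (1/2)·10·N^(-1/2)·1^(1/3) = 5·N^(-1/2).
Profit maximization for a price taker requires P·MP_N = w: 2·5·N^(-1/2) = 2.5.
So N^(-1/2) = 0.25, which gives N = 16.

N* = 16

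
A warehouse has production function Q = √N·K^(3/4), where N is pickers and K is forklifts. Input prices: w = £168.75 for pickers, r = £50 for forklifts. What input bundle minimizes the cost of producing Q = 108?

N* = 16, K* = 81

Cost minimization requires the marginal rate of technical substitution to equal the input-price ratio: MP_N/MP_K = w/r.
Here MP_N/MP_K = (1/2)·(K/N)/(3/4) = (2/3)·(K/N). Setting this equal to 168.75/50 = 3.375 gives K = 5.0625N.
Substituting into Q = 108: N^(1/2)·(5.0625N)^(3/4) = 108.
Solving, N = 16 and K = 81.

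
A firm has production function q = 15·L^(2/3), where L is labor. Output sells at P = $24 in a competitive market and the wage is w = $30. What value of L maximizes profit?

MP_L = (2/3)·15·L^(-1/3) = 10·L^(-1/3).
Profit maximization for a price taker requires P·MP_L = w: 24·10·L^(-1/3) = 30.
So L^(-1/3) = 0.125, which gives L = 512.

L* = 512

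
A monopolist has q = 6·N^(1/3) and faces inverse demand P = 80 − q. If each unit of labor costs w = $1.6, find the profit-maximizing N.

N* = 125

Marginal revenue from the inverse demand is MR = 80 − 2q.
The marginal product is MP_N = 2·N^(-2/3).
A monopolist hires until marginal revenue product equals the wage: MR·MP_N = w.
At N, q = 6·N^(1/3). Substituting and solving: (80 − 12·N^(1/3))·2·N^(-2/3) = 1.6 gives N = 125.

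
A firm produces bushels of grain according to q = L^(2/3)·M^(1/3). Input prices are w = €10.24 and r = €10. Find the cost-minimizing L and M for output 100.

L* = 125, M* = 64

Cost minimization requires the marginal rate of technical substitution to equal the input-price ratio: MP_L/MP_M = w/r.
Here MP_L/MP_M = (2/3)·(M/L)/(1/3) = 2·(M/L). Setting this equal to 10.24/10 = 1.024 gives M = 0.512L.
Substituting into q = 100: L^(2/3)·(0.512L)^(1/3) = 100.
Solving, L = 125 and M = 64.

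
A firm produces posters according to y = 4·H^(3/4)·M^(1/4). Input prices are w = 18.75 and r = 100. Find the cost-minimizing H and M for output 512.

H* = 256, M* = 16

Cost minimization requires the marginal rate of technical substitution to equal the input-price ratio: MP_H/MP_M = w/r.
Here MP_H/MP_M = (3/4)·(M/H)/(1/4) = 3·(M/H). Setting this equal to 18.75/100 = 0.1875 gives M = 0.0625H.
Substituting into y = 512: 4·H^(3/4)·(0.0625H)^(1/4) = 512.
Solving, H = 256 and M = 16.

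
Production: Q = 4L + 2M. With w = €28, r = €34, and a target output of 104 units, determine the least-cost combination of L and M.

L* = 26, M* = 0

The inputs are perfect substitutes, so the firm uses whichever has the lower cost per unit of output.
Cost per unit of output via L is w/4 = 7; via M it is r/2 = 17. L is cheaper.
Producing Q = 104 with L alone: L = 26, M = 0.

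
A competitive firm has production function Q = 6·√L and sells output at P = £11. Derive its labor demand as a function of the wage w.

MP_L = (1/2)·6·L^(-1/2) = 3·L^(-1/2).
Setting P·MP_L = w: 33·L^(-1/2) = w.
Solving for L: L^(-1/2) = w/33, so L = (33/w)^(2).

L(w) = 1089/w²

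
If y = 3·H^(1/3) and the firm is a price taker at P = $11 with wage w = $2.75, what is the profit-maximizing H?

H* = 8

MP_H = (1/3)·3·H^(-2/3) = H^(-2/3).
Profit maximization for a price taker requires P·MP_H = w: 11·H^(-2/3) = 2.75.
So H^(-2/3) = 0.25, which gives H = 8.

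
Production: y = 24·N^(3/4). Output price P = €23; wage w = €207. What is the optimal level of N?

MP_N = (3/4)·24·N^(-1/4) = 18·N^(-1/4).
Profit maximization for a price taker requires P·MP_N = w: 23·18·N^(-1/4) = 207.
So N^(-1/4) = 0.5, which gives N = 16.

N* = 16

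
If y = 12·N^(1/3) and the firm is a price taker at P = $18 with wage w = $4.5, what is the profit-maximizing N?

MP_N = (1/3)·12·N^(-2/3) = 4·N^(-2/3).
Profit maximization for a price taker requires P·MP_N = w: 18·4·N^(-2/3) = 4.5.
So N^(-2/3) = 0.0625, which gives N = 64.

N* = 64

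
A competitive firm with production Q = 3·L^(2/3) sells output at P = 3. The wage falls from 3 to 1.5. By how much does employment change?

From P·MP_L = w with MP_L = 2·L^(-1/3), the labor demand is L(w) = (6/w)^(3).
At w = 3: L = 8. At w = 1.5: L = 64.
ΔL = 64 − 8 = 56.

ΔL = 56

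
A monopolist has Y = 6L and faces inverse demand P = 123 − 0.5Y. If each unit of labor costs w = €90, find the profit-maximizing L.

L* = 18

Marginal revenue from the inverse demand is MR = 123 − Y.
The marginal product is MP_L = 6.
A monopolist hires until marginal revenue product equals the wage: MR·MP_L = w.
(123 − 6L)·6 = 90, so L = 18.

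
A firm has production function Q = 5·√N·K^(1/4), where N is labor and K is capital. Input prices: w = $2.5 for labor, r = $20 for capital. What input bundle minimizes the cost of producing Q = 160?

Cost minimization requires the marginal rate of technical substitution to equal the input-price ratio: MP_N/MP_K = w/r.
Here MP_N/MP_K = (1/2)·(K/N)/(1/4) = 2·(K/N). Setting this equal to 2.5/20 = 0.125 gives K = 0.0625N.
Substituting into Q = 160: 5·N^(1/2)·(0.0625N)^(1/4) = 160.
Solving, N = 256 and K = 16.

N* = 256, K* = 16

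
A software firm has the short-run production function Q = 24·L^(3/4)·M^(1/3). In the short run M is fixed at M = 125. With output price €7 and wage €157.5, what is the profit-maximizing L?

With M = 125, MP_L = (3/4)·24·L^(-1/4)·125^(1/3) = 90·L^(-1/4).
Profit maximization for a price taker requires P·MP_L = w: 7·90·L^(-1/4) = 157.5.
So L^(-1/4) = 0.25, which gives L = 256.

L* = 256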